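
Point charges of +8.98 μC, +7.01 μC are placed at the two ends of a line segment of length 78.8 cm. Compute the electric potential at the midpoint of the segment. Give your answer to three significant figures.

The total potential is the scalar sum of each charge's contribution, V = Σ kqᵢ/rᵢ.
Each charge is 0.394 m from the midpoint.
V = k[(8.98×10⁻⁶)/(0.394) + (7.01×10⁻⁶)/(0.394)] = 3.65×10⁵ V.

3.65×10⁵ V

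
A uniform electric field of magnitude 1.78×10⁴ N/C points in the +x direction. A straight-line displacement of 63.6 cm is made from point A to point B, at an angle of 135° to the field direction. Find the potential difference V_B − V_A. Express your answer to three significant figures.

8010 V

Only the component of displacement along E changes the potential: ΔV = −E·d·cosθ.
ΔV = −(1.78×10⁴ V/m)(0.636 m)cos135° = 8010 V.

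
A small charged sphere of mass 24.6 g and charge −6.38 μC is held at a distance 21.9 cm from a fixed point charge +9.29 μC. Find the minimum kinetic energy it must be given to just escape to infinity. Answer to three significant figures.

2.43 J

To just escape, total mechanical energy must reach zero at infinity: ½mv²_min + U = 0, so ½mv²_min = −U = |kQq|/r.
|U| = |kQq|/r = (8.99×10⁹ N·m²/C²)(9.29×10⁻⁶)(6.38×10⁻⁶)/(0.219) = 2.43 J.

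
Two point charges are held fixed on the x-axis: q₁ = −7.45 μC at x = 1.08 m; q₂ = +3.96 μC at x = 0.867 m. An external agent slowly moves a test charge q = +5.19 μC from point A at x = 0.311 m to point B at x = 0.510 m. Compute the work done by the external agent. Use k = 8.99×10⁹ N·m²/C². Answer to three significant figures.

0.0274 J

For quasistatic motion the external work equals the change in potential energy: W_ext = qΔV = q(V_B − V_A).
At A: distances to the source charges are 0.769 m, 0.556 m; V_A = Σ kqᵢ/rᵢ = -2.31×10⁴ V.
At B: distances to the source charges are 0.570 m, 0.357 m; V_B = Σ kqᵢ/rᵢ = -1.78×10⁴ V.
ΔV = V_B − V_A = 5280 V.
W_ext = qΔV = (5.19×10⁻⁶ C)(5280 V) = 0.0274 J.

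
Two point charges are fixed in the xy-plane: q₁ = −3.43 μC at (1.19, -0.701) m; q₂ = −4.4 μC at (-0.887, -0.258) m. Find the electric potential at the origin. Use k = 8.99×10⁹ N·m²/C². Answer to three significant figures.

-6.51×10⁴ V

Electric potential is a scalar, so the contributions from each charge add algebraically: V = Σ kqᵢ/rᵢ.
Distances from the field point to each charge: r₁ = 1.38 m, r₂ = 0.924 m.
V = k[(-3.43×10⁻⁶)/(1.38) + (-4.40×10⁻⁶)/(0.924)] = -6.51×10⁴ V.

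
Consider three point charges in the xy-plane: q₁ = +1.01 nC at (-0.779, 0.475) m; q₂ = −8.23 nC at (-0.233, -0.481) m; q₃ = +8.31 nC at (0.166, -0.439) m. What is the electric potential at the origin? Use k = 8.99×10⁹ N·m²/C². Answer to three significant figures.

30.7 V

Electric potential is a scalar, so the contributions from each charge add algebraically: V = Σ kqᵢ/rᵢ.
Distances from the field point to each charge: r₁ = 0.912 m, r₂ = 0.534 m, r₃ = 0.469 m.
V = k[(1.01×10⁻⁹)/(0.912) + (-8.23×10⁻⁹)/(0.534) + (8.31×10⁻⁹)/(0.469)] = 30.7 V.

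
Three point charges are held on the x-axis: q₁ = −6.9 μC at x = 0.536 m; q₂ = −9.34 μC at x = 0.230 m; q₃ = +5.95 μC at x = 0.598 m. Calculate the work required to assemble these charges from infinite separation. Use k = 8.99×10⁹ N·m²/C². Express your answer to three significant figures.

The assembly work is the sum of pairwise potential energies, U = Σ_{i<j} kqᵢqⱼ/rᵢⱼ.
Pair separations: r₁₂ = 0.306 m, r₁₃ = 0.0620 m, r₂₃ = 0.368 m.
U = (1.89) + (-5.95) + (-1.36) = -5.42 J.

-5.42 J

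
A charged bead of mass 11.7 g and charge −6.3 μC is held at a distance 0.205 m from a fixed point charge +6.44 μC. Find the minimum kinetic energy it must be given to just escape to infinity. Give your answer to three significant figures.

1.78 J

To just escape, total mechanical energy must reach zero at infinity: ½mv²_min + U = 0, so ½mv²_min = −U = |kQq|/r.
|U| = |kQq|/r = (8.99×10⁹ N·m²/C²)(6.44×10⁻⁶)(6.30×10⁻⁶)/(0.205) = 1.78 J.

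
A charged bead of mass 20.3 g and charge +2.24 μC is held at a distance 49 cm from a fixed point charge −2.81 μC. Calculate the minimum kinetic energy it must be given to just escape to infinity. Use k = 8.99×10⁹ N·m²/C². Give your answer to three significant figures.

To just escape, total mechanical energy must reach zero at infinity: ½mv²_min + U = 0, so ½mv²_min = −U = |kQq|/r.
|U| = |kQq|/r = (8.99×10⁹ N·m²/C²)(2.81×10⁻⁶)(2.24×10⁻⁶)/(0.490) = 0.115 J.

0.115 J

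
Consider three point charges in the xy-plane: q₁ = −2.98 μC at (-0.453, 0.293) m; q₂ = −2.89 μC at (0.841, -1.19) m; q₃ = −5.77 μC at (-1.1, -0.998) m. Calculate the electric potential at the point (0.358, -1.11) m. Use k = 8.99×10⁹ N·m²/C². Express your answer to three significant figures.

The total potential is the scalar sum of each charge's contribution, V = Σ kqᵢ/rᵢ.
Distances from the field point to each charge: r₁ = 1.62 m, r₂ = 0.490 m, r₃ = 1.46 m.
V = k[(-2.98×10⁻⁶)/(1.62) + (-2.89×10⁻⁶)/(0.490) + (-5.77×10⁻⁶)/(1.46)] = -1.05×10⁵ V.

-1.05×10⁵ V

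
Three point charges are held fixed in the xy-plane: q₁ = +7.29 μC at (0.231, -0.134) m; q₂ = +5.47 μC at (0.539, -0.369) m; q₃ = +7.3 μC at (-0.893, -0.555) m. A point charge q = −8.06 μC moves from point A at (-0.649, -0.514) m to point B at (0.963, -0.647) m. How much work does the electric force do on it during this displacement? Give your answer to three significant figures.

-1.36 J

The work done by the electric force is W_field = −ΔU = −q(V_B − V_A) = q(V_A − V_B).
At A: distances to the source charges are 0.959 m, 1.20 m, 0.247 m; V_A = Σ kqᵢ/rᵢ = 3.75×10⁵ V.
At B: distances to the source charges are 0.894 m, 0.507 m, 1.86 m; V_B = Σ kqᵢ/rᵢ = 2.06×10⁵ V.
ΔV = V_B − V_A = -1.69×10⁵ V.
W_field = −qΔV = −(-8.06×10⁻⁶ C)(-1.69×10⁵ V) = -1.36 J.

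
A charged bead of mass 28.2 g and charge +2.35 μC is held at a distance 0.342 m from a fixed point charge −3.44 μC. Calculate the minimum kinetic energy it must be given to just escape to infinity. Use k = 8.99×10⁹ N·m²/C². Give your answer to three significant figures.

To just escape, total mechanical energy must reach zero at infinity: ½mv²_min + U = 0, so ½mv²_min = −U = |kQq|/r.
|U| = |kQq|/r = (8.99×10⁹ N·m²/C²)(3.44×10⁻⁶)(2.35×10⁻⁶)/(0.342) = 0.213 J.

0.213 J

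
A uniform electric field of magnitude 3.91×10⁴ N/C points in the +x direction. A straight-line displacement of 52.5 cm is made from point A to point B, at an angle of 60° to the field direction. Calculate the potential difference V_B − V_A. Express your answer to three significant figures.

-1.03×10⁴ V

Only the component of displacement along E changes the potential: ΔV = −E·d·cosθ.
ΔV = −(3.91×10⁴ V/m)(0.525 m)cos60° = -1.03×10⁴ V.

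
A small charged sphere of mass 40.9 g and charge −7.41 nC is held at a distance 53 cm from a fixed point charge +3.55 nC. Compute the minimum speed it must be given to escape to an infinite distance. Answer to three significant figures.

4.67×10⁻³ m/s

To just escape, total mechanical energy must reach zero at infinity: ½mv²_min + U = 0, so ½mv²_min = −U = |kQq|/r.
|U| = |kQq|/r = (8.99×10⁹ N·m²/C²)(3.55×10⁻⁹)(7.41×10⁻⁹)/(0.530) = 4.46×10⁻⁷ J.
v_min = √(2|U|/m) = √(2·4.46×10⁻⁷/0.0409) = 4.67×10⁻³ m/s.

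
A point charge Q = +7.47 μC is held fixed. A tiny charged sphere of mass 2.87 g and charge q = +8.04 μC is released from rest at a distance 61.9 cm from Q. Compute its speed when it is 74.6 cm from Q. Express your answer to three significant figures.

Only the electrostatic force acts, so mechanical energy is conserved: ½mv² = U₁ − U₂ = kQq(1/r₁ − 1/r₂).
U₁ − U₂ = (8.99×10⁹ N·m²/C²)(7.47×10⁻⁶ C)(8.04×10⁻⁶ C)(1/0.619 − 1/0.746) = 0.148 J.
v = √(2·0.148/2.87×10⁻³) = 10.2 m/s.

10.2 m/s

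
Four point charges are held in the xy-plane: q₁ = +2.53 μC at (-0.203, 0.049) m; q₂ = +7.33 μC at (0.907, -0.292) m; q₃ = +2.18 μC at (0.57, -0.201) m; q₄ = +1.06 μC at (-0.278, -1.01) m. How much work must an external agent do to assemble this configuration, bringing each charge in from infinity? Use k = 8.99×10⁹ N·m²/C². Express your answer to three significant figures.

The assembly work is the sum of pairwise potential energies, U = Σ_{i<j} kqᵢqⱼ/rᵢⱼ.
Pair separations: r₁₂ = 1.16 m, r₁₃ = 0.812 m, r₁₄ = 1.06 m, r₂₃ = 0.349 m, r₂₄ = 1.39 m, r₃₄ = 1.17 m.
Summing all 6 pair terms gives U = 0.707 J.

0.707 J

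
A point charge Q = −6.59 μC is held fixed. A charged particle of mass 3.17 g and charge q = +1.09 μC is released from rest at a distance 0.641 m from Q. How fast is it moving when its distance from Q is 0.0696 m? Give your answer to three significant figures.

22.8 m/s

Only the electrostatic force acts, so mechanical energy is conserved: ½mv² = U₁ − U₂ = kQq(1/r₁ − 1/r₂).
U₁ − U₂ = (8.99×10⁹ N·m²/C²)(-6.59×10⁻⁶ C)(1.09×10⁻⁶ C)(1/0.641 − 1/0.0696) = 0.827 J.
v = √(2·0.827/3.17×10⁻³) = 22.8 m/s.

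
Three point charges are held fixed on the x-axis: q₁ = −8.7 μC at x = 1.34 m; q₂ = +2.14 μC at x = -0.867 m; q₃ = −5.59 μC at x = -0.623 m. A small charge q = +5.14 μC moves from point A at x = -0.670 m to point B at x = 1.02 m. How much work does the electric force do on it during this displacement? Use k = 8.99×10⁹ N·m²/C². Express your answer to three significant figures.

-3.83 J

The work done by the electric force is W_field = −ΔU = −q(V_B − V_A) = q(V_A − V_B).
At A: distances to the source charges are 2.01 m, 0.197 m, 0.0470 m; V_A = Σ kqᵢ/rᵢ = -1.01×10⁶ V.
At B: distances to the source charges are 0.320 m, 1.89 m, 1.64 m; V_B = Σ kqᵢ/rᵢ = -2.65×10⁵ V.
ΔV = V_B − V_A = 7.46×10⁵ V.
W_field = −qΔV = −(5.14×10⁻⁶ C)(7.46×10⁵ V) = -3.83 J.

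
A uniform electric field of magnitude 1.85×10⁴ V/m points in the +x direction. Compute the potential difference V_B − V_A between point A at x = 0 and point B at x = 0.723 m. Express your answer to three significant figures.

In a uniform field, potential decreases in the direction of E: V_B − V_A = −E·Δx.
V_B − V_A = −(1.85×10⁴ V/m)(0.723 m) = -1.34×10⁴ V.

-1.34×10⁴ V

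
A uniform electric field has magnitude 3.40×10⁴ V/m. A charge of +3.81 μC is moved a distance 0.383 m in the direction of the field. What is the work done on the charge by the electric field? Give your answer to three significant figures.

0.0496 J

The potential change for a displacement 0.383 m in the direction of the field is ΔV = −Ed = -1.30×10⁴ V.
W_field = −qΔV = 0.0496 J.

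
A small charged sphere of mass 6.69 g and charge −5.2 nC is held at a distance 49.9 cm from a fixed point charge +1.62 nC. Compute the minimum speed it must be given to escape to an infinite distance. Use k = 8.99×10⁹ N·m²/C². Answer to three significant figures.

6.74×10⁻³ m/s

To just escape, total mechanical energy must reach zero at infinity: ½mv²_min + U = 0, so ½mv²_min = −U = |kQq|/r.
|U| = |kQq|/r = (8.99×10⁹ N·m²/C²)(1.62×10⁻⁹)(5.20×10⁻⁹)/(0.499) = 1.52×10⁻⁷ J.
v_min = √(2|U|/m) = √(2·1.52×10⁻⁷/6.69×10⁻³) = 6.74×10⁻³ m/s.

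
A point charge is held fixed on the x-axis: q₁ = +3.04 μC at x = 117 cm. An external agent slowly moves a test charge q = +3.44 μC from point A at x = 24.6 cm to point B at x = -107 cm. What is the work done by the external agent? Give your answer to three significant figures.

For quasistatic motion the external work equals the change in potential energy: W_ext = qΔV = q(V_B − V_A).
At A: distance to the source charge is 0.924 m; V_A = kq₁/r = 2.96×10⁴ V.
At B: distance to the source charge is 2.24 m; V_B = kq₁/r = 1.22×10⁴ V.
ΔV = V_B − V_A = -1.74×10⁴ V.
W_ext = qΔV = (3.44×10⁻⁶ C)(-1.74×10⁴ V) = -0.0598 J.

-0.0598 J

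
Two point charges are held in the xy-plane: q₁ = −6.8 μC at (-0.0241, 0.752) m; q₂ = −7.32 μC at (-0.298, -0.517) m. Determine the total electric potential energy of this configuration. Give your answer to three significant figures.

0.345 J

The work to assemble the configuration equals its total potential energy, U = Σ kqᵢqⱼ/rᵢⱼ over all pairs.
Pair separations: r₁₂ = 1.30 m.
U = (0.345) = 0.345 J.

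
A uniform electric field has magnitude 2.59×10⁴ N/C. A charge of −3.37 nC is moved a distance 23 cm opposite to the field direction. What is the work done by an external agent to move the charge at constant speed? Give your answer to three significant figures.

The potential change for a displacement 23 cm opposite to the field direction is ΔV = +Ed = 5960 V.
W_ext = qΔV = -2.01×10⁻⁵ J.

-2.01×10⁻⁵ J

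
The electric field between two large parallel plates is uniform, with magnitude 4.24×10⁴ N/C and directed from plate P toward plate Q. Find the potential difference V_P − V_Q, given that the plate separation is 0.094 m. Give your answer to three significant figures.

3990 V

In a uniform field, potential decreases in the direction of E: ΔV = −E·d for a displacement d parallel to E.
Going from Q to P is a displacement of 0.094 m opposite to the field, so V_P − V_Q = +Ed = 3990 V.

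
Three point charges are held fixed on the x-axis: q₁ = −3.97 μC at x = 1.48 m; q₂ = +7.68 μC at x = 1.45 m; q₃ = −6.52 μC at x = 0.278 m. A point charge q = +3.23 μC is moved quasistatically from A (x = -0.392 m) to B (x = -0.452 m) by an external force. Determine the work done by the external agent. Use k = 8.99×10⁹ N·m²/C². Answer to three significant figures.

For quasistatic motion the external work equals the change in potential energy: W_ext = qΔV = q(V_B − V_A).
At A: distances to the source charges are 1.87 m, 1.84 m, 0.670 m; V_A = Σ kqᵢ/rᵢ = -6.91×10⁴ V.
At B: distances to the source charges are 1.93 m, 1.90 m, 0.730 m; V_B = Σ kqᵢ/rᵢ = -6.25×10⁴ V.
ΔV = V_B − V_A = 6600 V.
W_ext = qΔV = (3.23×10⁻⁶ C)(6600 V) = 0.0213 J.

0.0213 J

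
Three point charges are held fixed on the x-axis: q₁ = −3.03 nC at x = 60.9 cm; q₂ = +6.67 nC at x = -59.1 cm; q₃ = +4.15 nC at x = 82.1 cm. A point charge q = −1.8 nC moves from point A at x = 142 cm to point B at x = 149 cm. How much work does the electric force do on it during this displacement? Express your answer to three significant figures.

-8.73×10⁻⁹ J

The work done by the electric force is W_field = −ΔU = −q(V_B − V_A) = q(V_A − V_B).
At A: distances to the source charges are 0.811 m, 2.01 m, 0.599 m; V_A = Σ kqᵢ/rᵢ = 58.5 V.
At B: distances to the source charges are 0.881 m, 2.08 m, 0.669 m; V_B = Σ kqᵢ/rᵢ = 53.7 V.
ΔV = V_B − V_A = -4.85 V.
W_field = −qΔV = −(-1.80×10⁻⁹ C)(-4.85 V) = -8.73×10⁻⁹ J.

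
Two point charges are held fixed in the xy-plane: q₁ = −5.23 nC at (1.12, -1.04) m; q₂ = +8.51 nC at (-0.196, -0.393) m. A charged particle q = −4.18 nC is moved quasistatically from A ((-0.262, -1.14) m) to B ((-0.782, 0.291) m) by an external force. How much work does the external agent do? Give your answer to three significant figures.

For quasistatic motion the external work equals the change in potential energy: W_ext = qΔV = q(V_B − V_A).
At A: distances to the source charges are 1.39 m, 0.750 m; V_A = Σ kqᵢ/rᵢ = 68.1 V.
At B: distances to the source charges are 2.32 m, 0.901 m; V_B = Σ kqᵢ/rᵢ = 64.7 V.
ΔV = V_B − V_A = -3.40 V.
W_ext = qΔV = (-4.18×10⁻⁹ C)(-3.40 V) = 1.42×10⁻⁸ J.

1.42×10⁻⁸ J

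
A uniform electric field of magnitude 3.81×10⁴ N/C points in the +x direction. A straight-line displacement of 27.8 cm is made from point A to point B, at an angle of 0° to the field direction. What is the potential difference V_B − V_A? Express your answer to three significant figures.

-1.06×10⁴ V

Only the component of displacement along E changes the potential: ΔV = −E·d·cosθ.
ΔV = −(3.81×10⁴ V/m)(0.278 m)cos0° = -1.06×10⁴ V.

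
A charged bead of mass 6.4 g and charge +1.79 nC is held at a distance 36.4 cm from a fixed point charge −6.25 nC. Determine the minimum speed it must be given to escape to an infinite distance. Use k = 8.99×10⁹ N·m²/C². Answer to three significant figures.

9.29×10⁻³ m/s

To just escape, total mechanical energy must reach zero at infinity: ½mv²_min + U = 0, so ½mv²_min = −U = |kQq|/r.
|U| = |kQq|/r = (8.99×10⁹ N·m²/C²)(6.25×10⁻⁹)(1.79×10⁻⁹)/(0.364) = 2.76×10⁻⁷ J.
v_min = √(2|U|/m) = √(2·2.76×10⁻⁷/6.40×10⁻³) = 9.29×10⁻³ m/s.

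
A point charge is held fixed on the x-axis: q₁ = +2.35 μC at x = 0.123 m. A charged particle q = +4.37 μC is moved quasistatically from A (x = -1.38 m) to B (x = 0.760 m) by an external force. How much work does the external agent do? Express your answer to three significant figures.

For quasistatic motion the external work equals the change in potential energy: W_ext = qΔV = q(V_B − V_A).
At A: distance to the source charge is 1.50 m; V_A = kq₁/r = 1.41×10⁴ V.
At B: distance to the source charge is 0.637 m; V_B = kq₁/r = 3.32×10⁴ V.
ΔV = V_B − V_A = 1.91×10⁴ V.
W_ext = qΔV = (4.37×10⁻⁶ C)(1.91×10⁴ V) = 0.0835 J.

0.0835 J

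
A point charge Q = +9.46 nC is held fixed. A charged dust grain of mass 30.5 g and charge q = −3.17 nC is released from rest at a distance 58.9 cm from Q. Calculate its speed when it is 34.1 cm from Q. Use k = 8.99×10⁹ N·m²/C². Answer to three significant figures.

4.67×10⁻³ m/s

Only the electrostatic force acts, so mechanical energy is conserved: ½mv² = U₁ − U₂ = kQq(1/r₁ − 1/r₂).
U₁ − U₂ = (8.99×10⁹ N·m²/C²)(9.46×10⁻⁹ C)(-3.17×10⁻⁹ C)(1/0.589 − 1/0.341) = 3.33×10⁻⁷ J.
v = √(2·3.33×10⁻⁷/0.0305) = 4.67×10⁻³ m/s.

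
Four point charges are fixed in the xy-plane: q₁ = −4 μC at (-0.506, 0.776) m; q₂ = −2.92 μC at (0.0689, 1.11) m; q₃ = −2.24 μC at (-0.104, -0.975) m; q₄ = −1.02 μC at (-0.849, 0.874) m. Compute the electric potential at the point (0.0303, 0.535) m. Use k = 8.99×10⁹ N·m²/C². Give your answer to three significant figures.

Electric potential is a scalar, so the contributions from each charge add algebraically: V = Σ kqᵢ/rᵢ.
Distances from the field point to each charge: r₁ = 0.588 m, r₂ = 0.576 m, r₃ = 1.52 m, r₄ = 0.942 m.
V = k[(-4.00×10⁻⁶)/(0.588) + (-2.92×10⁻⁶)/(0.576) + (-2.24×10⁻⁶)/(1.52) + (-1.02×10⁻⁶)/(0.942)] = -1.30×10⁵ V.

-1.30×10⁵ V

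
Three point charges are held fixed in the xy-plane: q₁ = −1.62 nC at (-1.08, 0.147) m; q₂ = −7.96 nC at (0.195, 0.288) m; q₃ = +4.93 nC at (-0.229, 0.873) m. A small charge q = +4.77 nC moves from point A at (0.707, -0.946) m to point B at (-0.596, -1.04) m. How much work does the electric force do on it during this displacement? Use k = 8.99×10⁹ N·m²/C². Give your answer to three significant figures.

-1.88×10⁻⁸ J

The work done by the electric force is W_field = −ΔU = −q(V_B − V_A) = q(V_A − V_B).
At A: distances to the source charges are 2.09 m, 1.34 m, 2.05 m; V_A = Σ kqᵢ/rᵢ = -38.9 V.
At B: distances to the source charges are 1.28 m, 1.55 m, 1.95 m; V_B = Σ kqᵢ/rᵢ = -34.9 V.
ΔV = V_B − V_A = 3.95 V.
W_field = −qΔV = −(4.77×10⁻⁹ C)(3.95 V) = -1.88×10⁻⁸ J.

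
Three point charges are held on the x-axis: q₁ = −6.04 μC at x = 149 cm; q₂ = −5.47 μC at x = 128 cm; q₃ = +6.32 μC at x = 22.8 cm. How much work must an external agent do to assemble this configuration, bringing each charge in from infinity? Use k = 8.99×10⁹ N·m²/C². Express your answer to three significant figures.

The assembly work is the sum of pairwise potential energies, U = Σ_{i<j} kqᵢqⱼ/rᵢⱼ.
Pair separations: r₁₂ = 0.210 m, r₁₃ = 1.26 m, r₂₃ = 1.05 m.
U = (1.41) + (-0.272) + (-0.295) = 0.847 J.

0.847 J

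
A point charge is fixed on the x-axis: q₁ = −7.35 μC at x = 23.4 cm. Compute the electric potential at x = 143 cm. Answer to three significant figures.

-5.52×10⁴ V

Electric potential is a scalar, so the contributions from each charge add algebraically: V = Σ kqᵢ/rᵢ.
V = k[(-7.35×10⁻⁶)/(1.20)] = -5.52×10⁴ V.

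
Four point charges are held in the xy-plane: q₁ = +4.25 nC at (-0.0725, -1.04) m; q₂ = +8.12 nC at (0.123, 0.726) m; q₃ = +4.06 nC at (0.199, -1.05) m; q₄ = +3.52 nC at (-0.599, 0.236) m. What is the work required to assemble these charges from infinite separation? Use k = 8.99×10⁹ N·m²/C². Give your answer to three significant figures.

The assembly work is the sum of pairwise potential energies, U = Σ_{i<j} kqᵢqⱼ/rᵢⱼ.
Pair separations: r₁₂ = 1.78 m, r₁₃ = 0.272 m, r₁₄ = 1.38 m, r₂₃ = 1.78 m, r₂₄ = 0.873 m, r₃₄ = 1.51 m.
Summing all 6 pair terms gives U = 1.39×10⁻⁶ J.

1.39×10⁻⁶ J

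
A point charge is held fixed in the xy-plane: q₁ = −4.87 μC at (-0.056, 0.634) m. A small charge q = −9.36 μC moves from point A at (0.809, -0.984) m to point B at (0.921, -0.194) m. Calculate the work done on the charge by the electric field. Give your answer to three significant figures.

The work done by the electric force is W_field = −ΔU = −q(V_B − V_A) = q(V_A − V_B).
At A: distance to the source charge is 1.83 m; V_A = kq₁/r = -2.39×10⁴ V.
At B: distance to the source charge is 1.28 m; V_B = kq₁/r = -3.42×10⁴ V.
ΔV = V_B − V_A = -1.03×10⁴ V.
W_field = −qΔV = −(-9.36×10⁻⁶ C)(-1.03×10⁴ V) = -0.0966 J.

-0.0966 J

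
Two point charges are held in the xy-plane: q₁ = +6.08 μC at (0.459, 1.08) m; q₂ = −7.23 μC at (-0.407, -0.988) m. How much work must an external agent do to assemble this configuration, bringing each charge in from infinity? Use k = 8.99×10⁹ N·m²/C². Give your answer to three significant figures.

-0.176 J

The assembly work is the sum of pairwise potential energies, U = Σ_{i<j} kqᵢqⱼ/rᵢⱼ.
Pair separations: r₁₂ = 2.24 m.
U = (-0.176) = -0.176 J.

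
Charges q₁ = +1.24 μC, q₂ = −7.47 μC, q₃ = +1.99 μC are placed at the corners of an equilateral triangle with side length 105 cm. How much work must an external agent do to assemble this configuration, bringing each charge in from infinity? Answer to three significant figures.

The work to assemble the configuration equals its total potential energy, U = Σ kqᵢqⱼ/rᵢⱼ over all pairs.
All three pair separations equal the side length, 1.05 m.
U = (-0.0793) + (0.0211) + (-0.127) = -0.185 J.

-0.185 J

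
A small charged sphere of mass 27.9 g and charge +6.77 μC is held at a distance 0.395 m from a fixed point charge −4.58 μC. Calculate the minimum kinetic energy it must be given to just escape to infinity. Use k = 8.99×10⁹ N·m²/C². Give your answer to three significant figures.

To just escape, total mechanical energy must reach zero at infinity: ½mv²_min + U = 0, so ½mv²_min = −U = |kQq|/r.
|U| = |kQq|/r = (8.99×10⁹ N·m²/C²)(4.58×10⁻⁶)(6.77×10⁻⁶)/(0.395) = 0.706 J.

0.706 J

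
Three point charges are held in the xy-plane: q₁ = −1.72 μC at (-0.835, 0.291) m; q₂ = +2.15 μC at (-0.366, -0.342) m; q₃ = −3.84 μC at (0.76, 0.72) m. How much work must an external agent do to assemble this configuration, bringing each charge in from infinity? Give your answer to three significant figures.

-0.0542 J

The assembly work is the sum of pairwise potential energies, U = Σ_{i<j} kqᵢqⱼ/rᵢⱼ.
Pair separations: r₁₂ = 0.788 m, r₁₃ = 1.65 m, r₂₃ = 1.55 m.
U = (-0.0422) + (0.0359) + (-0.0480) = -0.0542 J.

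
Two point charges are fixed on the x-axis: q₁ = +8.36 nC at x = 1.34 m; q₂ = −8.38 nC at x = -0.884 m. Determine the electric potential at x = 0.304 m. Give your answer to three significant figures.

9.13 V

The total potential is the scalar sum of each charge's contribution, V = Σ kqᵢ/rᵢ.
Distances from the field point to each charge: r₁ = 1.04 m, r₂ = 1.19 m.
V = k[(8.36×10⁻⁹)/(1.04) + (-8.38×10⁻⁹)/(1.19)] = 9.13 V.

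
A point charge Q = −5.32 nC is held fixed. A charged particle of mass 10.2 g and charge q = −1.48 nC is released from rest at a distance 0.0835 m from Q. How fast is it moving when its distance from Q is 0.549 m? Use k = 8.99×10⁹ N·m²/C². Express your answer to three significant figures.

0.0119 m/s

Only the electrostatic force acts, so mechanical energy is conserved: ½mv² = U₁ − U₂ = kQq(1/r₁ − 1/r₂).
U₁ − U₂ = (8.99×10⁹ N·m²/C²)(-5.32×10⁻⁹ C)(-1.48×10⁻⁹ C)(1/0.0835 − 1/0.549) = 7.19×10⁻⁷ J.
v = √(2·7.19×10⁻⁷/0.0102) = 0.0119 m/s.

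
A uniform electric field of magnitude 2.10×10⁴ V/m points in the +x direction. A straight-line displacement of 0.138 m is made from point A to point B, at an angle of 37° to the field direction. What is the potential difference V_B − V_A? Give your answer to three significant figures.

Only the component of displacement along E changes the potential: ΔV = −E·d·cosθ.
ΔV = −(2.10×10⁴ V/m)(0.138 m)cos37° = -2310 V.

-2310 V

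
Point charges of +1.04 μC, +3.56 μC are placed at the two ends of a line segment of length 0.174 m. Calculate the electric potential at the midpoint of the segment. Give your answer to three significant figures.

The total potential is the scalar sum of each charge's contribution, V = Σ kqᵢ/rᵢ.
Each charge is 0.0870 m from the midpoint.
V = k[(1.04×10⁻⁶)/(0.0870) + (3.56×10⁻⁶)/(0.0870)] = 4.75×10⁵ V.

4.75×10⁵ V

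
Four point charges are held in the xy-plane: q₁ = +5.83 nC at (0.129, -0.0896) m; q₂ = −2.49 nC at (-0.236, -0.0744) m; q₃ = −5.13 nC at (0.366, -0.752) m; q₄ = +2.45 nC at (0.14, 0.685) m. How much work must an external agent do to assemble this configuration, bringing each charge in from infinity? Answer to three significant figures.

-5.89×10⁻⁷ J

The assembly work is the sum of pairwise potential energies, U = Σ_{i<j} kqᵢqⱼ/rᵢⱼ.
Pair separations: r₁₂ = 0.365 m, r₁₃ = 0.704 m, r₁₄ = 0.775 m, r₂₃ = 0.906 m, r₂₄ = 0.847 m, r₃₄ = 1.45 m.
Summing all 6 pair terms gives U = -5.89×10⁻⁷ J.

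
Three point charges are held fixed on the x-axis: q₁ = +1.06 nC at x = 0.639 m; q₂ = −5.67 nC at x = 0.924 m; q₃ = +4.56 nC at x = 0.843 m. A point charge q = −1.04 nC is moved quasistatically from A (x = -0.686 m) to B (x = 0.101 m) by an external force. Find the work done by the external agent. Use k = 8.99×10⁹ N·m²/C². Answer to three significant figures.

For quasistatic motion the external work equals the change in potential energy: W_ext = qΔV = q(V_B − V_A).
At A: distances to the source charges are 1.33 m, 1.61 m, 1.53 m; V_A = Σ kqᵢ/rᵢ = 2.34 V.
At B: distances to the source charges are 0.538 m, 0.823 m, 0.742 m; V_B = Σ kqᵢ/rᵢ = 11.0 V.
ΔV = V_B − V_A = 8.68 V.
W_ext = qΔV = (-1.04×10⁻⁹ C)(8.68 V) = -9.03×10⁻⁹ J.

-9.03×10⁻⁹ J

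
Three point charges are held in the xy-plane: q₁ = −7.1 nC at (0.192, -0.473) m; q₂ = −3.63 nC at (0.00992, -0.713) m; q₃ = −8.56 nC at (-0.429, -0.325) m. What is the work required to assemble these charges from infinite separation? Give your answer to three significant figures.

The work to assemble the configuration equals its total potential energy, U = Σ kqᵢqⱼ/rᵢⱼ over all pairs.
Pair separations: r₁₂ = 0.301 m, r₁₃ = 0.638 m, r₂₃ = 0.586 m.
U = (7.69×10⁻⁷) + (8.56×10⁻⁷) + (4.77×10⁻⁷) = 2.10×10⁻⁶ J.

2.10×10⁻⁶ J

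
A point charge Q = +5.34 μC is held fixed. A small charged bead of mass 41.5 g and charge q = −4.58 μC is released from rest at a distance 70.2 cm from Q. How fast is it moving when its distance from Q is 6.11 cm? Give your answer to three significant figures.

12.6 m/s

Only the electrostatic force acts, so mechanical energy is conserved: ½mv² = U₁ − U₂ = kQq(1/r₁ − 1/r₂).
U₁ − U₂ = (8.99×10⁹ N·m²/C²)(5.34×10⁻⁶ C)(-4.58×10⁻⁶ C)(1/0.702 − 1/0.0611) = 3.29 J.
v = √(2·3.29/0.0415) = 12.6 m/s.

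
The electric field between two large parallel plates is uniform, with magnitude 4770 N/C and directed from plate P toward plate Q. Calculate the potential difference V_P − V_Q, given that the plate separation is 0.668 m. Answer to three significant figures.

In a uniform field, potential decreases in the direction of E: ΔV = −E·d for a displacement d parallel to E.
Going from Q to P is a displacement of 0.668 m opposite to the field, so V_P − V_Q = +Ed = 3190 V.

3190 V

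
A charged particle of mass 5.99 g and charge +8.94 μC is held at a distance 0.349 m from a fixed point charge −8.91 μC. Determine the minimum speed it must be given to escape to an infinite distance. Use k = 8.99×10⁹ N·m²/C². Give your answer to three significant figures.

To just escape, total mechanical energy must reach zero at infinity: ½mv²_min + U = 0, so ½mv²_min = −U = |kQq|/r.
|U| = |kQq|/r = (8.99×10⁹ N·m²/C²)(8.91×10⁻⁶)(8.94×10⁻⁶)/(0.349) = 2.05 J.
v_min = √(2|U|/m) = √(2·2.05/5.99×10⁻³) = 26.2 m/s.

26.2 m/s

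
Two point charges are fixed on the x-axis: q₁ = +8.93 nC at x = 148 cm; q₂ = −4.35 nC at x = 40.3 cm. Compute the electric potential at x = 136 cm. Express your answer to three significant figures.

628 V

The total potential is the scalar sum of each charge's contribution, V = Σ kqᵢ/rᵢ.
Distances from the field point to each charge: r₁ = 0.120 m, r₂ = 0.957 m.
V = k[(8.93×10⁻⁹)/(0.120) + (-4.35×10⁻⁹)/(0.957)] = 628 V.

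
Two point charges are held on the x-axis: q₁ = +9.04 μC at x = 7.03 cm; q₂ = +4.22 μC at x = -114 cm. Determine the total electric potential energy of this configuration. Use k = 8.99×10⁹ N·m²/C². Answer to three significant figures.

The work to assemble the configuration equals its total potential energy, U = Σ kqᵢqⱼ/rᵢⱼ over all pairs.
Pair separations: r₁₂ = 1.21 m.
U = (0.283) = 0.283 J.

0.283 J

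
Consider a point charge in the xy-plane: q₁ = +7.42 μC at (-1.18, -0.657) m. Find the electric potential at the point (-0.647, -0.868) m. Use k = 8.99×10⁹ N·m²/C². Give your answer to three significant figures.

The total potential is the scalar sum of each charge's contribution, V = Σ kqᵢ/rᵢ.
Distances from the field point to each charge: r₁ = 0.573 m.
V = k[(7.42×10⁻⁶)/(0.573)] = 1.16×10⁵ V.

1.16×10⁵ V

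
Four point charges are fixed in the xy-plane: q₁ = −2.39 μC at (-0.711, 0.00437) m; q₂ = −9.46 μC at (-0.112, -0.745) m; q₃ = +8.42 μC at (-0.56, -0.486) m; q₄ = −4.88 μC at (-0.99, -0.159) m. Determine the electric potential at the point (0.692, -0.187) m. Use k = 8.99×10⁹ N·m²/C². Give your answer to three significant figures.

The total potential is the scalar sum of each charge's contribution, V = Σ kqᵢ/rᵢ.
Distances from the field point to each charge: r₁ = 1.42 m, r₂ = 0.979 m, r₃ = 1.29 m, r₄ = 1.68 m.
V = k[(-2.39×10⁻⁶)/(1.42) + (-9.46×10⁻⁶)/(0.979) + (8.42×10⁻⁶)/(1.29) + (-4.88×10⁻⁶)/(1.68)] = -6.93×10⁴ V.

-6.93×10⁴ V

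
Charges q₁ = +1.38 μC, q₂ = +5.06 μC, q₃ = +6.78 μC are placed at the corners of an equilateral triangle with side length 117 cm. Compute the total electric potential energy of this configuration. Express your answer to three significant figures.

The assembly work is the sum of pairwise potential energies, U = Σ_{i<j} kqᵢqⱼ/rᵢⱼ.
All three pair separations equal the side length, 1.17 m.
U = (0.0537) + (0.0719) + (0.264) = 0.389 J.

0.389 J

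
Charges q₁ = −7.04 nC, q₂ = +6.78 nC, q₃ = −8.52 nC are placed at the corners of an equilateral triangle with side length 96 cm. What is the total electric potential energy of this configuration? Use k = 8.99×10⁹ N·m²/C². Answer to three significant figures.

-4.26×10⁻⁷ J

The assembly work is the sum of pairwise potential energies, U = Σ_{i<j} kqᵢqⱼ/rᵢⱼ.
All three pair separations equal the side length, 0.960 m.
U = (-4.47×10⁻⁷) + (5.62×10⁻⁷) + (-5.41×10⁻⁷) = -4.26×10⁻⁷ J.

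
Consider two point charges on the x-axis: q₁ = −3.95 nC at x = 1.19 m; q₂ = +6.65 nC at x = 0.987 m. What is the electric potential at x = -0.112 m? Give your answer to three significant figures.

The total potential is the scalar sum of each charge's contribution, V = Σ kqᵢ/rᵢ.
Distances from the field point to each charge: r₁ = 1.30 m, r₂ = 1.10 m.
V = k[(-3.95×10⁻⁹)/(1.30) + (6.65×10⁻⁹)/(1.10)] = 27.1 V.

27.1 V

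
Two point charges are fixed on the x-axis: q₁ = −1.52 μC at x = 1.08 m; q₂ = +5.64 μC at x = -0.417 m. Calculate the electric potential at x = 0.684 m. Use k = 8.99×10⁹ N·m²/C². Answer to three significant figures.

The total potential is the scalar sum of each charge's contribution, V = Σ kqᵢ/rᵢ.
Distances from the field point to each charge: r₁ = 0.396 m, r₂ = 1.10 m.
V = k[(-1.52×10⁻⁶)/(0.396) + (5.64×10⁻⁶)/(1.10)] = 1.15×10⁴ V.

1.15×10⁴ V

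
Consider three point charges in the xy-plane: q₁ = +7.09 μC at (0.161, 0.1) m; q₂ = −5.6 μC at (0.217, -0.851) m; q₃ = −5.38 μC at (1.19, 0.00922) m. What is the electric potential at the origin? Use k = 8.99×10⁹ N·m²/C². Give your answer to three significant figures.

The total potential is the scalar sum of each charge's contribution, V = Σ kqᵢ/rᵢ.
Distances from the field point to each charge: r₁ = 0.190 m, r₂ = 0.878 m, r₃ = 1.19 m.
V = k[(7.09×10⁻⁶)/(0.190) + (-5.60×10⁻⁶)/(0.878) + (-5.38×10⁻⁶)/(1.19)] = 2.38×10⁵ V.

2.38×10⁵ V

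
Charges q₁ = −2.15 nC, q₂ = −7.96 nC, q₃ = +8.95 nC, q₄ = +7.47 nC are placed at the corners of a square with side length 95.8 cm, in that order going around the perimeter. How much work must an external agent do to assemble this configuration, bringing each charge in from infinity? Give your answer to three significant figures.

-5.54×10⁻⁷ J

The work to assemble the configuration equals its total potential energy, U = Σ kqᵢqⱼ/rᵢⱼ over all pairs.
The four side pairs have separation 0.958 m and the two diagonal pairs 1.35 m.
Summing all 6 pair terms gives U = -5.54×10⁻⁷ J.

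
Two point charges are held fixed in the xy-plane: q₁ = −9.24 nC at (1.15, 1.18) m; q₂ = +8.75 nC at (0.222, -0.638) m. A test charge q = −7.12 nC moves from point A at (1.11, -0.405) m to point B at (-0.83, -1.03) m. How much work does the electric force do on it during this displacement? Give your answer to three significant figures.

The work done by the electric force is W_field = −ΔU = −q(V_B − V_A) = q(V_A − V_B).
At A: distances to the source charges are 1.59 m, 0.918 m; V_A = Σ kqᵢ/rᵢ = 33.3 V.
At B: distances to the source charges are 2.97 m, 1.12 m; V_B = Σ kqᵢ/rᵢ = 42.1 V.
ΔV = V_B − V_A = 8.78 V.
W_field = −qΔV = −(-7.12×10⁻⁹ C)(8.78 V) = 6.25×10⁻⁸ J.

6.25×10⁻⁸ J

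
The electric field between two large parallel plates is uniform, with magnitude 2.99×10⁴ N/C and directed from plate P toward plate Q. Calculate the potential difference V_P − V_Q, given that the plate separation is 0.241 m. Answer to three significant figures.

7210 V

In a uniform field, potential decreases in the direction of E: ΔV = −E·d for a displacement d parallel to E.
Going from Q to P is a displacement of 0.241 m opposite to the field, so V_P − V_Q = +Ed = 7210 V.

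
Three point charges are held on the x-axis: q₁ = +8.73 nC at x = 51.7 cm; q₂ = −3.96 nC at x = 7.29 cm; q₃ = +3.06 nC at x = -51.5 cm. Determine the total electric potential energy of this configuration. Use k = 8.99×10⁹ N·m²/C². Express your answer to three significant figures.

The work to assemble the configuration equals its total potential energy, U = Σ kqᵢqⱼ/rᵢⱼ over all pairs.
Pair separations: r₁₂ = 0.444 m, r₁₃ = 1.03 m, r₂₃ = 0.588 m.
U = (-7.00×10⁻⁷) + (2.33×10⁻⁷) + (-1.85×10⁻⁷) = -6.52×10⁻⁷ J.

-6.52×10⁻⁷ J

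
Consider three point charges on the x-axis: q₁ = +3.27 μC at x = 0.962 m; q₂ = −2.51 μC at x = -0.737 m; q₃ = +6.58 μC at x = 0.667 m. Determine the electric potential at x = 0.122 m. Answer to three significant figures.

Electric potential is a scalar, so the contributions from each charge add algebraically: V = Σ kqᵢ/rᵢ.
Distances from the field point to each charge: r₁ = 0.840 m, r₂ = 0.859 m, r₃ = 0.545 m.
V = k[(3.27×10⁻⁶)/(0.840) + (-2.51×10⁻⁶)/(0.859) + (6.58×10⁻⁶)/(0.545)] = 1.17×10⁵ V.

1.17×10⁵ V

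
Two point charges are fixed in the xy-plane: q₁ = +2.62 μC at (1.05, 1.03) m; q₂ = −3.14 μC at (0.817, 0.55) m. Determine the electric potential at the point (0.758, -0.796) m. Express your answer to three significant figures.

Electric potential is a scalar, so the contributions from each charge add algebraically: V = Σ kqᵢ/rᵢ.
Distances from the field point to each charge: r₁ = 1.85 m, r₂ = 1.35 m.
V = k[(2.62×10⁻⁶)/(1.85) + (-3.14×10⁻⁶)/(1.35)] = -8210 V.

-8210 V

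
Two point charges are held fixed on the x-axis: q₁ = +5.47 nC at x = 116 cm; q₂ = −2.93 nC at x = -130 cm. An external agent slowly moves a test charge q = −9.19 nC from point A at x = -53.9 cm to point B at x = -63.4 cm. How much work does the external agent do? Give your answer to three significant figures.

5.95×10⁻⁸ J

For quasistatic motion the external work equals the change in potential energy: W_ext = qΔV = q(V_B − V_A).
At A: distances to the source charges are 1.70 m, 0.761 m; V_A = Σ kqᵢ/rᵢ = -5.67 V.
At B: distances to the source charges are 1.79 m, 0.666 m; V_B = Σ kqᵢ/rᵢ = -12.1 V.
ΔV = V_B − V_A = -6.47 V.
W_ext = qΔV = (-9.19×10⁻⁹ C)(-6.47 V) = 5.95×10⁻⁸ J.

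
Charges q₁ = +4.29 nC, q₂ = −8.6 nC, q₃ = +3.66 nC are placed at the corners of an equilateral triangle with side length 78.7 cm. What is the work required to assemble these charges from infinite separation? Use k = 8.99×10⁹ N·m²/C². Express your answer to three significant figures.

The work to assemble the configuration equals its total potential energy, U = Σ kqᵢqⱼ/rᵢⱼ over all pairs.
All three pair separations equal the side length, 0.787 m.
U = (-4.21×10⁻⁷) + (1.79×10⁻⁷) + (-3.60×10⁻⁷) = -6.02×10⁻⁷ J.

-6.02×10⁻⁷ J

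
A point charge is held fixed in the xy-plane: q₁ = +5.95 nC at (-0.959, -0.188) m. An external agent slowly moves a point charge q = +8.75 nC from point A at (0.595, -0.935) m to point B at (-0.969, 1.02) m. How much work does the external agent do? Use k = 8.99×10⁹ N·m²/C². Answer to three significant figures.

1.16×10⁻⁷ J

For quasistatic motion the external work equals the change in potential energy: W_ext = qΔV = q(V_B − V_A).
At A: distance to the source charge is 1.72 m; V_A = kq₁/r = 31.0 V.
At B: distance to the source charge is 1.21 m; V_B = kq₁/r = 44.3 V.
ΔV = V_B − V_A = 13.3 V.
W_ext = qΔV = (8.75×10⁻⁹ C)(13.3 V) = 1.16×10⁻⁷ J.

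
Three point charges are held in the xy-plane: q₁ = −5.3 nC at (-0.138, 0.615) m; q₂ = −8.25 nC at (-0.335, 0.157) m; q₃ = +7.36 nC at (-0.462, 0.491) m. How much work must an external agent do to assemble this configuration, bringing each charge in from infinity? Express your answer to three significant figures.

-1.75×10⁻⁶ J

The work to assemble the configuration equals its total potential energy, U = Σ kqᵢqⱼ/rᵢⱼ over all pairs.
Pair separations: r₁₂ = 0.499 m, r₁₃ = 0.347 m, r₂₃ = 0.357 m.
U = (7.88×10⁻⁷) + (-1.01×10⁻⁶) + (-1.53×10⁻⁶) = -1.75×10⁻⁶ J.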